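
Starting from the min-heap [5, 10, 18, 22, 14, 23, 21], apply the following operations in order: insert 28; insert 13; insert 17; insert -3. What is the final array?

[-3, 5, 18, 13, 10, 23, 21, 28, 22, 17, 14]

insert 28:
  append 28 at index 7 → [5, 10, 18, 22, 14, 23, 21, 28] (no swap needed)
insert 13:
  append 13 at index 8 → [5, 10, 18, 22, 14, 23, 21, 28, 13]
  13 < parent 22 at index 3, swap → [5, 10, 18, 13, 14, 23, 21, 28, 22]
insert 17:
  append 17 at index 9 → [5, 10, 18, 13, 14, 23, 21, 28, 22, 17] (no swap needed)
insert -3:
  append -3 at index 10 → [5, 10, 18, 13, 14, 23, 21, 28, 22, 17, -3]
  -3 < parent 14 at index 4, swap → [5, 10, 18, 13, -3, 23, 21, 28, 22, 17, 14]
  -3 < parent 10 at index 1, swap → [5, -3, 18, 13, 10, 23, 21, 28, 22, 17, 14]
  -3 < parent 5 at index 0, swap → [-3, 5, 18, 13, 10, 23, 21, 28, 22, 17, 14]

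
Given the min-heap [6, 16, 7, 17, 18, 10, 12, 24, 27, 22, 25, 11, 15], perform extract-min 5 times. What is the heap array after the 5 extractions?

[15, 16, 22, 17, 18, 27, 25, 24]

extract-min #1 returns 6:
  remove root 6; move last element 15 to root → [15, 16, 7, 17, 18, 10, 12, 24, 27, 22, 25, 11]
  15 vs smaller child 7 at index 2, swap → [7, 16, 15, 17, 18, 10, 12, 24, 27, 22, 25, 11]
  15 vs smaller child 10 at index 5, swap → [7, 16, 10, 17, 18, 15, 12, 24, 27, 22, 25, 11]
  15 vs only child 11 at index 11, swap → [7, 16, 10, 17, 18, 11, 12, 24, 27, 22, 25, 15]
extract-min #2 returns 7:
  remove root 7; move last element 15 to root → [15, 16, 10, 17, 18, 11, 12, 24, 27, 22, 25]
  15 vs smaller child 10 at index 2, swap → [10, 16, 15, 17, 18, 11, 12, 24, 27, 22, 25]
  15 vs smaller child 11 at index 5, swap → [10, 16, 11, 17, 18, 15, 12, 24, 27, 22, 25]
extract-min #3 returns 10:
  remove root 10; move last element 25 to root → [25, 16, 11, 17, 18, 15, 12, 24, 27, 22]
  25 vs smaller child 11 at index 2, swap → [11, 16, 25, 17, 18, 15, 12, 24, 27, 22]
  25 vs smaller child 12 at index 6, swap → [11, 16, 12, 17, 18, 15, 25, 24, 27, 22]
extract-min #4 returns 11:
  remove root 11; move last element 22 to root → [22, 16, 12, 17, 18, 15, 25, 24, 27]
  22 vs smaller child 12 at index 2, swap → [12, 16, 22, 17, 18, 15, 25, 24, 27]
  22 vs smaller child 15 at index 5, swap → [12, 16, 15, 17, 18, 22, 25, 24, 27]
extract-min #5 returns 12:
  remove root 12; move last element 27 to root → [27, 16, 15, 17, 18, 22, 25, 24]
  27 vs smaller child 15 at index 2, swap → [15, 16, 27, 17, 18, 22, 25, 24]
  27 vs smaller child 22 at index 5, swap → [15, 16, 22, 17, 18, 27, 25, 24]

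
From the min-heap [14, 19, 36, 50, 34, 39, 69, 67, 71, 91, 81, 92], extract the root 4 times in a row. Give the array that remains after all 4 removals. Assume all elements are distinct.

[39, 50, 69, 67, 81, 91, 71, 92]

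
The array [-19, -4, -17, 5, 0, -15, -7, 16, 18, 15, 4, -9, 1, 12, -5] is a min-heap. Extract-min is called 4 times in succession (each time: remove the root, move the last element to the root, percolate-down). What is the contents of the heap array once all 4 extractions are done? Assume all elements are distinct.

extract-min #1 returns -19:
  remove root -19; move last element -5 to root → [-5, -4, -17, 5, 0, -15, -7, 16, 18, 15, 4, -9, 1, 12]
  -5 vs smaller child -17 at index 2, swap → [-17, -4, -5, 5, 0, -15, -7, 16, 18, 15, 4, -9, 1, 12]
  -5 vs smaller child -15 at index 5, swap → [-17, -4, -15, 5, 0, -5, -7, 16, 18, 15, 4, -9, 1, 12]
  -5 vs smaller child -9 at index 11, swap → [-17, -4, -15, 5, 0, -9, -7, 16, 18, 15, 4, -5, 1, 12]
extract-min #2 returns -17:
  remove root -17; move last element 12 to root → [12, -4, -15, 5, 0, -9, -7, 16, 18, 15, 4, -5, 1]
  12 vs smaller child -15 at index 2, swap → [-15, -4, 12, 5, 0, -9, -7, 16, 18, 15, 4, -5, 1]
  12 vs smaller child -9 at index 5, swap → [-15, -4, -9, 5, 0, 12, -7, 16, 18, 15, 4, -5, 1]
  12 vs smaller child -5 at index 11, swap → [-15, -4, -9, 5, 0, -5, -7, 16, 18, 15, 4, 12, 1]
extract-min #3 returns -15:
  remove root -15; move last element 1 to root → [1, -4, -9, 5, 0, -5, -7, 16, 18, 15, 4, 12]
  1 vs smaller child -9 at index 2, swap → [-9, -4, 1, 5, 0, -5, -7, 16, 18, 15, 4, 12]
  1 vs smaller child -7 at index 6, swap → [-9, -4, -7, 5, 0, -5, 1, 16, 18, 15, 4, 12]
extract-min #4 returns -9:
  remove root -9; move last element 12 to root → [12, -4, -7, 5, 0, -5, 1, 16, 18, 15, 4]
  12 vs smaller child -7 at index 2, swap → [-7, -4, 12, 5, 0, -5, 1, 16, 18, 15, 4]
  12 vs smaller child -5 at index 5, swap → [-7, -4, -5, 5, 0, 12, 1, 16, 18, 15, 4]

[-7, -4, -5, 5, 0, 12, 1, 16, 18, 15, 4]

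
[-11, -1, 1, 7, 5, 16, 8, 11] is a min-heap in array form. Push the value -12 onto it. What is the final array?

append -12 at index 8 → [-11, -1, 1, 7, 5, 16, 8, 11, -12]
-12 < parent 7 at index 3, swap → [-11, -1, 1, -12, 5, 16, 8, 11, 7]
-12 < parent -1 at index 1, swap → [-11, -12, 1, -1, 5, 16, 8, 11, 7]
-12 < parent -11 at index 0, swap → [-12, -11, 1, -1, 5, 16, 8, 11, 7]

[-12, -11, 1, -1, 5, 16, 8, 11, 7]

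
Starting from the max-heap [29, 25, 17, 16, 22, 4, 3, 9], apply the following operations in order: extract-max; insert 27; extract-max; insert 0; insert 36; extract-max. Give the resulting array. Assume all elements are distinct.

[25, 22, 17, 16, 9, 4, 3, 0]

extract-max → returns 29:
  remove root 29; move last element 9 to root → [9, 25, 17, 16, 22, 4, 3]
  9 vs larger child 25 at index 1, swap → [25, 9, 17, 16, 22, 4, 3]
  9 vs larger child 22 at index 4, swap → [25, 22, 17, 16, 9, 4, 3]
insert 27:
  append 27 at index 7 → [25, 22, 17, 16, 9, 4, 3, 27]
  27 > parent 16 at index 3, swap → [25, 22, 17, 27, 9, 4, 3, 16]
  27 > parent 22 at index 1, swap → [25, 27, 17, 22, 9, 4, 3, 16]
  27 > parent 25 at index 0, swap → [27, 25, 17, 22, 9, 4, 3, 16]
extract-max → returns 27:
  remove root 27; move last element 16 to root → [16, 25, 17, 22, 9, 4, 3]
  16 vs larger child 25 at index 1, swap → [25, 16, 17, 22, 9, 4, 3]
  16 vs larger child 22 at index 3, swap → [25, 22, 17, 16, 9, 4, 3]
insert 0:
  append 0 at index 7 → [25, 22, 17, 16, 9, 4, 3, 0] (no swap needed)
insert 36:
  append 36 at index 8 → [25, 22, 17, 16, 9, 4, 3, 0, 36]
  36 > parent 16 at index 3, swap → [25, 22, 17, 36, 9, 4, 3, 0, 16]
  36 > parent 22 at index 1, swap → [25, 36, 17, 22, 9, 4, 3, 0, 16]
  36 > parent 25 at index 0, swap → [36, 25, 17, 22, 9, 4, 3, 0, 16]
extract-max → returns 36:
  remove root 36; move last element 16 to root → [16, 25, 17, 22, 9, 4, 3, 0]
  16 vs larger child 25 at index 1, swap → [25, 16, 17, 22, 9, 4, 3, 0]
  16 vs larger child 22 at index 3, swap → [25, 22, 17, 16, 9, 4, 3, 0]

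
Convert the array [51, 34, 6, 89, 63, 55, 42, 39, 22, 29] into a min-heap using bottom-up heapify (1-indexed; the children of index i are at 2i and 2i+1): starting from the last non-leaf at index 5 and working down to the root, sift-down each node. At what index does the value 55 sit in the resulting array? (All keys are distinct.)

sift down from index 5:
  63 vs only child 29 at index 10, swap → [51, 34, 6, 89, 29, 55, 42, 39, 22, 63]
sift down from index 4:
  89 vs smaller child 22 at index 9, swap → [51, 34, 6, 22, 29, 55, 42, 39, 89, 63]
sift down from index 3: already satisfies heap property
sift down from index 2:
  34 vs smaller child 22 at index 4, swap → [51, 22, 6, 34, 29, 55, 42, 39, 89, 63]
sift down from index 1:
  51 vs smaller child 6 at index 3, swap → [6, 22, 51, 34, 29, 55, 42, 39, 89, 63]
  51 vs smaller child 42 at index 7, swap → [6, 22, 42, 34, 29, 55, 51, 39, 89, 63]
resulting array: [6, 22, 42, 34, 29, 55, 51, 39, 89, 63]

6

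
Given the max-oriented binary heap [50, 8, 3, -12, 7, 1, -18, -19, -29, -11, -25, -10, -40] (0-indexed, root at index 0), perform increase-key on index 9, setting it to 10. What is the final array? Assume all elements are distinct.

set index 9 from -11 to 10 → [50, 8, 3, -12, 7, 1, -18, -19, -29, 10, -25, -10, -40]
10 > parent 7 at index 4, swap → [50, 8, 3, -12, 10, 1, -18, -19, -29, 7, -25, -10, -40]
10 > parent 8 at index 1, swap → [50, 10, 3, -12, 8, 1, -18, -19, -29, 7, -25, -10, -40]

[50, 10, 3, -12, 8, 1, -18, -19, -29, 7, -25, -10, -40]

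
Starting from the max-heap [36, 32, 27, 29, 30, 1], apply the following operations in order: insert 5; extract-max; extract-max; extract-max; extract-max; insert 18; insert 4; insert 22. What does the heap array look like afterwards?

[27, 18, 22, 5, 4, 1]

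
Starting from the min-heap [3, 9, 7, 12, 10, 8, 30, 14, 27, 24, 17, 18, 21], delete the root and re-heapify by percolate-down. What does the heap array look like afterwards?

remove root 3; move last element 21 to root → [21, 9, 7, 12, 10, 8, 30, 14, 27, 24, 17, 18]
21 vs smaller child 7 at index 2, swap → [7, 9, 21, 12, 10, 8, 30, 14, 27, 24, 17, 18]
21 vs smaller child 8 at index 5, swap → [7, 9, 8, 12, 10, 21, 30, 14, 27, 24, 17, 18]
21 vs only child 18 at index 11, swap → [7, 9, 8, 12, 10, 18, 30, 14, 27, 24, 17, 21]

[7, 9, 8, 12, 10, 18, 30, 14, 27, 24, 17, 21]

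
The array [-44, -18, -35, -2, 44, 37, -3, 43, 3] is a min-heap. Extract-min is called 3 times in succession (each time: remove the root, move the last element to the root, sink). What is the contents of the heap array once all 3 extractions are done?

[-3, -2, 3, 43, 44, 37]

extract-min #1 returns -44:
  remove root -44; move last element 3 to root → [3, -18, -35, -2, 44, 37, -3, 43]
  3 vs smaller child -35 at index 2, swap → [-35, -18, 3, -2, 44, 37, -3, 43]
  3 vs smaller child -3 at index 6, swap → [-35, -18, -3, -2, 44, 37, 3, 43]
extract-min #2 returns -35:
  remove root -35; move last element 43 to root → [43, -18, -3, -2, 44, 37, 3]
  43 vs smaller child -18 at index 1, swap → [-18, 43, -3, -2, 44, 37, 3]
  43 vs smaller child -2 at index 3, swap → [-18, -2, -3, 43, 44, 37, 3]
extract-min #3 returns -18:
  remove root -18; move last element 3 to root → [3, -2, -3, 43, 44, 37]
  3 vs smaller child -3 at index 2, swap → [-3, -2, 3, 43, 44, 37]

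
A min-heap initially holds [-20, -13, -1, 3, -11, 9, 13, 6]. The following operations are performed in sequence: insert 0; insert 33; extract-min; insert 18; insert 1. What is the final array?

insert 0:
  append 0 at index 8 → [-20, -13, -1, 3, -11, 9, 13, 6, 0]
  0 < parent 3 at index 3, swap → [-20, -13, -1, 0, -11, 9, 13, 6, 3]
insert 33:
  append 33 at index 9 → [-20, -13, -1, 0, -11, 9, 13, 6, 3, 33] (no swap needed)
extract-min → returns -20:
  remove root -20; move last element 33 to root → [33, -13, -1, 0, -11, 9, 13, 6, 3]
  33 vs smaller child -13 at index 1, swap → [-13, 33, -1, 0, -11, 9, 13, 6, 3]
  33 vs smaller child -11 at index 4, swap → [-13, -11, -1, 0, 33, 9, 13, 6, 3]
insert 18:
  append 18 at index 9 → [-13, -11, -1, 0, 33, 9, 13, 6, 3, 18]
  18 < parent 33 at index 4, swap → [-13, -11, -1, 0, 18, 9, 13, 6, 3, 33]
insert 1:
  append 1 at index 10 → [-13, -11, -1, 0, 18, 9, 13, 6, 3, 33, 1]
  1 < parent 18 at index 4, swap → [-13, -11, -1, 0, 1, 9, 13, 6, 3, 33, 18]

[-13, -11, -1, 0, 1, 9, 13, 6, 3, 33, 18]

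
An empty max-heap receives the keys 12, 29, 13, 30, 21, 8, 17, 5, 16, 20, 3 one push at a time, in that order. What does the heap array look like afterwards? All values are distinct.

[30, 29, 17, 16, 21, 8, 13, 5, 12, 20, 3]

Insert 12:
  append 12 at index 0 → [12] (no swap needed)
Insert 29:
  append 29 at index 1 → [12, 29]
  29 > parent 12 at index 0, swap → [29, 12]
Insert 13:
  append 13 at index 2 → [29, 12, 13] (no swap needed)
Insert 30:
  append 30 at index 3 → [29, 12, 13, 30]
  30 > parent 12 at index 1, swap → [29, 30, 13, 12]
  30 > parent 29 at index 0, swap → [30, 29, 13, 12]
Insert 21:
  append 21 at index 4 → [30, 29, 13, 12, 21] (no swap needed)
Insert 8:
  append 8 at index 5 → [30, 29, 13, 12, 21, 8] (no swap needed)
Insert 17:
  append 17 at index 6 → [30, 29, 13, 12, 21, 8, 17]
  17 > parent 13 at index 2, swap → [30, 29, 17, 12, 21, 8, 13]
Insert 5:
  append 5 at index 7 → [30, 29, 17, 12, 21, 8, 13, 5] (no swap needed)
Insert 16:
  append 16 at index 8 → [30, 29, 17, 12, 21, 8, 13, 5, 16]
  16 > parent 12 at index 3, swap → [30, 29, 17, 16, 21, 8, 13, 5, 12]
Insert 20:
  append 20 at index 9 → [30, 29, 17, 16, 21, 8, 13, 5, 12, 20] (no swap needed)
Insert 3:
  append 3 at index 10 → [30, 29, 17, 16, 21, 8, 13, 5, 12, 20, 3] (no swap needed)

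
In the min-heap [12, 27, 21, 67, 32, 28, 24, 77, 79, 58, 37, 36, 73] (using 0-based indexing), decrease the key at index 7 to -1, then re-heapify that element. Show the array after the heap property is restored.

set index 7 from 77 to -1 → [12, 27, 21, 67, 32, 28, 24, -1, 79, 58, 37, 36, 73]
-1 < parent 67 at index 3, swap → [12, 27, 21, -1, 32, 28, 24, 67, 79, 58, 37, 36, 73]
-1 < parent 27 at index 1, swap → [12, -1, 21, 27, 32, 28, 24, 67, 79, 58, 37, 36, 73]
-1 < parent 12 at index 0, swap → [-1, 12, 21, 27, 32, 28, 24, 67, 79, 58, 37, 36, 73]

[-1, 12, 21, 27, 32, 28, 24, 67, 79, 58, 37, 36, 73]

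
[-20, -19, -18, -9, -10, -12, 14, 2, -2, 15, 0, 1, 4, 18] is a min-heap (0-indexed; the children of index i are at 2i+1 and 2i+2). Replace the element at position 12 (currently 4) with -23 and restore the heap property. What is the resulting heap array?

[-23, -19, -20, -9, -10, -18, 14, 2, -2, 15, 0, 1, -12, 18]

set index 12 from 4 to -23 → [-20, -19, -18, -9, -10, -12, 14, 2, -2, 15, 0, 1, -23, 18]
-23 < parent -12 at index 5, swap → [-20, -19, -18, -9, -10, -23, 14, 2, -2, 15, 0, 1, -12, 18]
-23 < parent -18 at index 2, swap → [-20, -19, -23, -9, -10, -18, 14, 2, -2, 15, 0, 1, -12, 18]
-23 < parent -20 at index 0, swap → [-23, -19, -20, -9, -10, -18, 14, 2, -2, 15, 0, 1, -12, 18]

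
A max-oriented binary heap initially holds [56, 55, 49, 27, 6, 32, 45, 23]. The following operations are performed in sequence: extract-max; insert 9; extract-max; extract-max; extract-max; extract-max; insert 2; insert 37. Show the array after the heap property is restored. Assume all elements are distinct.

[37, 23, 27, 6, 2, 9]

extract-max → returns 56:
  remove root 56; move last element 23 to root → [23, 55, 49, 27, 6, 32, 45]
  23 vs larger child 55 at index 1, swap → [55, 23, 49, 27, 6, 32, 45]
  23 vs larger child 27 at index 3, swap → [55, 27, 49, 23, 6, 32, 45]
insert 9:
  append 9 at index 7 → [55, 27, 49, 23, 6, 32, 45, 9] (no swap needed)
extract-max → returns 55:
  remove root 55; move last element 9 to root → [9, 27, 49, 23, 6, 32, 45]
  9 vs larger child 49 at index 2, swap → [49, 27, 9, 23, 6, 32, 45]
  9 vs larger child 45 at index 6, swap → [49, 27, 45, 23, 6, 32, 9]
extract-max → returns 49:
  remove root 49; move last element 9 to root → [9, 27, 45, 23, 6, 32]
  9 vs larger child 45 at index 2, swap → [45, 27, 9, 23, 6, 32]
  9 vs only child 32 at index 5, swap → [45, 27, 32, 23, 6, 9]
extract-max → returns 45:
  remove root 45; move last element 9 to root → [9, 27, 32, 23, 6]
  9 vs larger child 32 at index 2, swap → [32, 27, 9, 23, 6]
extract-max → returns 32:
  remove root 32; move last element 6 to root → [6, 27, 9, 23]
  6 vs larger child 27 at index 1, swap → [27, 6, 9, 23]
  6 vs only child 23 at index 3, swap → [27, 23, 9, 6]
insert 2:
  append 2 at index 4 → [27, 23, 9, 6, 2] (no swap needed)
insert 37:
  append 37 at index 5 → [27, 23, 9, 6, 2, 37]
  37 > parent 9 at index 2, swap → [27, 23, 37, 6, 2, 9]
  37 > parent 27 at index 0, swap → [37, 23, 27, 6, 2, 9]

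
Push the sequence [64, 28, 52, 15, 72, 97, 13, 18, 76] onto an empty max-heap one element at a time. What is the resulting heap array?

[97, 76, 72, 64, 28, 52, 13, 15, 18]

Insert 64:
  append 64 at index 0 → [64] (no swap needed)
Insert 28:
  append 28 at index 1 → [64, 28] (no swap needed)
Insert 52:
  append 52 at index 2 → [64, 28, 52] (no swap needed)
Insert 15:
  append 15 at index 3 → [64, 28, 52, 15] (no swap needed)
Insert 72:
  append 72 at index 4 → [64, 28, 52, 15, 72]
  72 > parent 28 at index 1, swap → [64, 72, 52, 15, 28]
  72 > parent 64 at index 0, swap → [72, 64, 52, 15, 28]
Insert 97:
  append 97 at index 5 → [72, 64, 52, 15, 28, 97]
  97 > parent 52 at index 2, swap → [72, 64, 97, 15, 28, 52]
  97 > parent 72 at index 0, swap → [97, 64, 72, 15, 28, 52]
Insert 13:
  append 13 at index 6 → [97, 64, 72, 15, 28, 52, 13] (no swap needed)
Insert 18:
  append 18 at index 7 → [97, 64, 72, 15, 28, 52, 13, 18]
  18 > parent 15 at index 3, swap → [97, 64, 72, 18, 28, 52, 13, 15]
Insert 76:
  append 76 at index 8 → [97, 64, 72, 18, 28, 52, 13, 15, 76]
  76 > parent 18 at index 3, swap → [97, 64, 72, 76, 28, 52, 13, 15, 18]
  76 > parent 64 at index 1, swap → [97, 76, 72, 64, 28, 52, 13, 15, 18]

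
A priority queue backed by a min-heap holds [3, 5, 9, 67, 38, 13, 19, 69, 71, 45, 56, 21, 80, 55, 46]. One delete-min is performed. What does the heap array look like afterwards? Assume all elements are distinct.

[5, 38, 9, 67, 45, 13, 19, 69, 71, 46, 56, 21, 80, 55]

remove root 3; move last element 46 to root → [46, 5, 9, 67, 38, 13, 19, 69, 71, 45, 56, 21, 80, 55]
46 vs smaller child 5 at index 1, swap → [5, 46, 9, 67, 38, 13, 19, 69, 71, 45, 56, 21, 80, 55]
46 vs smaller child 38 at index 4, swap → [5, 38, 9, 67, 46, 13, 19, 69, 71, 45, 56, 21, 80, 55]
46 vs smaller child 45 at index 9, swap → [5, 38, 9, 67, 45, 13, 19, 69, 71, 46, 56, 21, 80, 55]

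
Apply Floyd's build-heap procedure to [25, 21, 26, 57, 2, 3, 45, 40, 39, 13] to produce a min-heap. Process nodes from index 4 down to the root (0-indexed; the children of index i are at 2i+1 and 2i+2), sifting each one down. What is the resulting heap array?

sift down from index 4: already satisfies heap property
sift down from index 3:
  57 vs smaller child 39 at index 8, swap → [25, 21, 26, 39, 2, 3, 45, 40, 57, 13]
sift down from index 2:
  26 vs smaller child 3 at index 5, swap → [25, 21, 3, 39, 2, 26, 45, 40, 57, 13]
sift down from index 1:
  21 vs smaller child 2 at index 4, swap → [25, 2, 3, 39, 21, 26, 45, 40, 57, 13]
  21 vs only child 13 at index 9, swap → [25, 2, 3, 39, 13, 26, 45, 40, 57, 21]
sift down from index 0:
  25 vs smaller child 2 at index 1, swap → [2, 25, 3, 39, 13, 26, 45, 40, 57, 21]
  25 vs smaller child 13 at index 4, swap → [2, 13, 3, 39, 25, 26, 45, 40, 57, 21]
  25 vs only child 21 at index 9, swap → [2, 13, 3, 39, 21, 26, 45, 40, 57, 25]

[2, 13, 3, 39, 21, 26, 45, 40, 57, 25]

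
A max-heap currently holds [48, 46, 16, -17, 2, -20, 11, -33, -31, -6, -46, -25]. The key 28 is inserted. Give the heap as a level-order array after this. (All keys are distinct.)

append 28 at index 12 → [48, 46, 16, -17, 2, -20, 11, -33, -31, -6, -46, -25, 28]
28 > parent -20 at index 5, swap → [48, 46, 16, -17, 2, 28, 11, -33, -31, -6, -46, -25, -20]
28 > parent 16 at index 2, swap → [48, 46, 28, -17, 2, 16, 11, -33, -31, -6, -46, -25, -20]

[48, 46, 28, -17, 2, 16, 11, -33, -31, -6, -46, -25, -20]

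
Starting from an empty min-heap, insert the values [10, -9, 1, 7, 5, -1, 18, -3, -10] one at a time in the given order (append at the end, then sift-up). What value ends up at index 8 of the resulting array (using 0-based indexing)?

Insert 10:
  append 10 at index 0 → [10] (no swap needed)
Insert -9:
  append -9 at index 1 → [10, -9]
  -9 < parent 10 at index 0, swap → [-9, 10]
Insert 1:
  append 1 at index 2 → [-9, 10, 1] (no swap needed)
Insert 7:
  append 7 at index 3 → [-9, 10, 1, 7]
  7 < parent 10 at index 1, swap → [-9, 7, 1, 10]
Insert 5:
  append 5 at index 4 → [-9, 7, 1, 10, 5]
  5 < parent 7 at index 1, swap → [-9, 5, 1, 10, 7]
Insert -1:
  append -1 at index 5 → [-9, 5, 1, 10, 7, -1]
  -1 < parent 1 at index 2, swap → [-9, 5, -1, 10, 7, 1]
Insert 18:
  append 18 at index 6 → [-9, 5, -1, 10, 7, 1, 18] (no swap needed)
Insert -3:
  append -3 at index 7 → [-9, 5, -1, 10, 7, 1, 18, -3]
  -3 < parent 10 at index 3, swap → [-9, 5, -1, -3, 7, 1, 18, 10]
  -3 < parent 5 at index 1, swap → [-9, -3, -1, 5, 7, 1, 18, 10]
Insert -10:
  append -10 at index 8 → [-9, -3, -1, 5, 7, 1, 18, 10, -10]
  -10 < parent 5 at index 3, swap → [-9, -3, -1, -10, 7, 1, 18, 10, 5]
  -10 < parent -3 at index 1, swap → [-9, -10, -1, -3, 7, 1, 18, 10, 5]
  -10 < parent -9 at index 0, swap → [-10, -9, -1, -3, 7, 1, 18, 10, 5]
resulting array: [-10, -9, -1, -3, 7, 1, 18, 10, 5]

5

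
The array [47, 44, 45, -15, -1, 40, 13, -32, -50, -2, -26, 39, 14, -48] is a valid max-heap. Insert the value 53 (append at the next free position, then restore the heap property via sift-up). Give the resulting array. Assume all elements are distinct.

append 53 at index 14 → [47, 44, 45, -15, -1, 40, 13, -32, -50, -2, -26, 39, 14, -48, 53]
53 > parent 13 at index 6, swap → [47, 44, 45, -15, -1, 40, 53, -32, -50, -2, -26, 39, 14, -48, 13]
53 > parent 45 at index 2, swap → [47, 44, 53, -15, -1, 40, 45, -32, -50, -2, -26, 39, 14, -48, 13]
53 > parent 47 at index 0, swap → [53, 44, 47, -15, -1, 40, 45, -32, -50, -2, -26, 39, 14, -48, 13]

[53, 44, 47, -15, -1, 40, 45, -32, -50, -2, -26, 39, 14, -48, 13]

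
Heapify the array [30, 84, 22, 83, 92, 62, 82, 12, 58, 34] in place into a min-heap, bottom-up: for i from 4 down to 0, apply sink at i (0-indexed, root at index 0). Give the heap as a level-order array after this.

[12, 30, 22, 58, 34, 62, 82, 83, 84, 92]

sift down from index 4:
  92 vs only child 34 at index 9, swap → [30, 84, 22, 83, 34, 62, 82, 12, 58, 92]
sift down from index 3:
  83 vs smaller child 12 at index 7, swap → [30, 84, 22, 12, 34, 62, 82, 83, 58, 92]
sift down from index 2: already satisfies heap property
sift down from index 1:
  84 vs smaller child 12 at index 3, swap → [30, 12, 22, 84, 34, 62, 82, 83, 58, 92]
  84 vs smaller child 58 at index 8, swap → [30, 12, 22, 58, 34, 62, 82, 83, 84, 92]
sift down from index 0:
  30 vs smaller child 12 at index 1, swap → [12, 30, 22, 58, 34, 62, 82, 83, 84, 92]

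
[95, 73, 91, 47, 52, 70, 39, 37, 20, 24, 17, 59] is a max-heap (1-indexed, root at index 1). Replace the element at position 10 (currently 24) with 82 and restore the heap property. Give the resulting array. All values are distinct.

[95, 82, 91, 47, 73, 70, 39, 37, 20, 52, 17, 59]

set index 10 from 24 to 82 → [95, 73, 91, 47, 52, 70, 39, 37, 20, 82, 17, 59]
82 > parent 52 at index 5, swap → [95, 73, 91, 47, 82, 70, 39, 37, 20, 52, 17, 59]
82 > parent 73 at index 2, swap → [95, 82, 91, 47, 73, 70, 39, 37, 20, 52, 17, 59]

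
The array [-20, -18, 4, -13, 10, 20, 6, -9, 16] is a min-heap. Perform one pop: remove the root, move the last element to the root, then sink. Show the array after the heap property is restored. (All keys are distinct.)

remove root -20; move last element 16 to root → [16, -18, 4, -13, 10, 20, 6, -9]
16 vs smaller child -18 at index 1, swap → [-18, 16, 4, -13, 10, 20, 6, -9]
16 vs smaller child -13 at index 3, swap → [-18, -13, 4, 16, 10, 20, 6, -9]
16 vs only child -9 at index 7, swap → [-18, -13, 4, -9, 10, 20, 6, 16]

[-18, -13, 4, -9, 10, 20, 6, 16]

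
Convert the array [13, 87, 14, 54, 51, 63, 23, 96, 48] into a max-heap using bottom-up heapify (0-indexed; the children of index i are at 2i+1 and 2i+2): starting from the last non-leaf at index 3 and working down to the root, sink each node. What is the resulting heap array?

[96, 87, 63, 54, 51, 14, 23, 13, 48]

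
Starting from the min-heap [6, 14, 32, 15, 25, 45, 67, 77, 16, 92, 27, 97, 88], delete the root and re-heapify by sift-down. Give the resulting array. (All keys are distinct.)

remove root 6; move last element 88 to root → [88, 14, 32, 15, 25, 45, 67, 77, 16, 92, 27, 97]
88 vs smaller child 14 at index 1, swap → [14, 88, 32, 15, 25, 45, 67, 77, 16, 92, 27, 97]
88 vs smaller child 15 at index 3, swap → [14, 15, 32, 88, 25, 45, 67, 77, 16, 92, 27, 97]
88 vs smaller child 16 at index 8, swap → [14, 15, 32, 16, 25, 45, 67, 77, 88, 92, 27, 97]

[14, 15, 32, 16, 25, 45, 67, 77, 88, 92, 27, 97]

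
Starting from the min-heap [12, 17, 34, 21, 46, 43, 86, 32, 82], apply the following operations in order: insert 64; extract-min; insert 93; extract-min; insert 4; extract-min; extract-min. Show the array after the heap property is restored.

insert 64:
  append 64 at index 9 → [12, 17, 34, 21, 46, 43, 86, 32, 82, 64] (no swap needed)
extract-min → returns 12:
  remove root 12; move last element 64 to root → [64, 17, 34, 21, 46, 43, 86, 32, 82]
  64 vs smaller child 17 at index 1, swap → [17, 64, 34, 21, 46, 43, 86, 32, 82]
  64 vs smaller child 21 at index 3, swap → [17, 21, 34, 64, 46, 43, 86, 32, 82]
  64 vs smaller child 32 at index 7, swap → [17, 21, 34, 32, 46, 43, 86, 64, 82]
insert 93:
  append 93 at index 9 → [17, 21, 34, 32, 46, 43, 86, 64, 82, 93] (no swap needed)
extract-min → returns 17:
  remove root 17; move last element 93 to root → [93, 21, 34, 32, 46, 43, 86, 64, 82]
  93 vs smaller child 21 at index 1, swap → [21, 93, 34, 32, 46, 43, 86, 64, 82]
  93 vs smaller child 32 at index 3, swap → [21, 32, 34, 93, 46, 43, 86, 64, 82]
  93 vs smaller child 64 at index 7, swap → [21, 32, 34, 64, 46, 43, 86, 93, 82]
insert 4:
  append 4 at index 9 → [21, 32, 34, 64, 46, 43, 86, 93, 82, 4]
  4 < parent 46 at index 4, swap → [21, 32, 34, 64, 4, 43, 86, 93, 82, 46]
  4 < parent 32 at index 1, swap → [21, 4, 34, 64, 32, 43, 86, 93, 82, 46]
  4 < parent 21 at index 0, swap → [4, 21, 34, 64, 32, 43, 86, 93, 82, 46]
extract-min → returns 4:
  remove root 4; move last element 46 to root → [46, 21, 34, 64, 32, 43, 86, 93, 82]
  46 vs smaller child 21 at index 1, swap → [21, 46, 34, 64, 32, 43, 86, 93, 82]
  46 vs smaller child 32 at index 4, swap → [21, 32, 34, 64, 46, 43, 86, 93, 82]
extract-min → returns 21:
  remove root 21; move last element 82 to root → [82, 32, 34, 64, 46, 43, 86, 93]
  82 vs smaller child 32 at index 1, swap → [32, 82, 34, 64, 46, 43, 86, 93]
  82 vs smaller child 46 at index 4, swap → [32, 46, 34, 64, 82, 43, 86, 93]

[32, 46, 34, 64, 82, 43, 86, 93]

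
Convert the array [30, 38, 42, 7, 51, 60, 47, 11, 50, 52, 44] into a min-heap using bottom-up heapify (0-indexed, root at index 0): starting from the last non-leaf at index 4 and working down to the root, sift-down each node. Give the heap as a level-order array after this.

sift down from index 4:
  51 vs smaller child 44 at index 10, swap → [30, 38, 42, 7, 44, 60, 47, 11, 50, 52, 51]
sift down from index 3: already satisfies heap property
sift down from index 2: already satisfies heap property
sift down from index 1:
  38 vs smaller child 7 at index 3, swap → [30, 7, 42, 38, 44, 60, 47, 11, 50, 52, 51]
  38 vs smaller child 11 at index 7, swap → [30, 7, 42, 11, 44, 60, 47, 38, 50, 52, 51]
sift down from index 0:
  30 vs smaller child 7 at index 1, swap → [7, 30, 42, 11, 44, 60, 47, 38, 50, 52, 51]
  30 vs smaller child 11 at index 3, swap → [7, 11, 42, 30, 44, 60, 47, 38, 50, 52, 51]

[7, 11, 42, 30, 44, 60, 47, 38, 50, 52, 51]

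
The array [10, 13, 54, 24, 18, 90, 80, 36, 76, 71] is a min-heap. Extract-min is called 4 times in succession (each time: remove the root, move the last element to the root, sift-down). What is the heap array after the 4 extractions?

extract-min #1 returns 10:
  remove root 10; move last element 71 to root → [71, 13, 54, 24, 18, 90, 80, 36, 76]
  71 vs smaller child 13 at index 1, swap → [13, 71, 54, 24, 18, 90, 80, 36, 76]
  71 vs smaller child 18 at index 4, swap → [13, 18, 54, 24, 71, 90, 80, 36, 76]
extract-min #2 returns 13:
  remove root 13; move last element 76 to root → [76, 18, 54, 24, 71, 90, 80, 36]
  76 vs smaller child 18 at index 1, swap → [18, 76, 54, 24, 71, 90, 80, 36]
  76 vs smaller child 24 at index 3, swap → [18, 24, 54, 76, 71, 90, 80, 36]
  76 vs only child 36 at index 7, swap → [18, 24, 54, 36, 71, 90, 80, 76]
extract-min #3 returns 18:
  remove root 18; move last element 76 to root → [76, 24, 54, 36, 71, 90, 80]
  76 vs smaller child 24 at index 1, swap → [24, 76, 54, 36, 71, 90, 80]
  76 vs smaller child 36 at index 3, swap → [24, 36, 54, 76, 71, 90, 80]
extract-min #4 returns 24:
  remove root 24; move last element 80 to root → [80, 36, 54, 76, 71, 90]
  80 vs smaller child 36 at index 1, swap → [36, 80, 54, 76, 71, 90]
  80 vs smaller child 71 at index 4, swap → [36, 71, 54, 76, 80, 90]

[36, 71, 54, 76, 80, 90]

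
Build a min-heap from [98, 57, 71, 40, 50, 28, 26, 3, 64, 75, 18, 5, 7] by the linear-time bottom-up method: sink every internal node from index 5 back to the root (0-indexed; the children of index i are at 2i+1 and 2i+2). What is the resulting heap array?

[3, 18, 5, 40, 50, 7, 26, 57, 64, 75, 98, 28, 71]

sift down from index 5:
  28 vs smaller child 5 at index 11, swap → [98, 57, 71, 40, 50, 5, 26, 3, 64, 75, 18, 28, 7]
sift down from index 4:
  50 vs smaller child 18 at index 10, swap → [98, 57, 71, 40, 18, 5, 26, 3, 64, 75, 50, 28, 7]
sift down from index 3:
  40 vs smaller child 3 at index 7, swap → [98, 57, 71, 3, 18, 5, 26, 40, 64, 75, 50, 28, 7]
sift down from index 2:
  71 vs smaller child 5 at index 5, swap → [98, 57, 5, 3, 18, 71, 26, 40, 64, 75, 50, 28, 7]
  71 vs smaller child 7 at index 12, swap → [98, 57, 5, 3, 18, 7, 26, 40, 64, 75, 50, 28, 71]
sift down from index 1:
  57 vs smaller child 3 at index 3, swap → [98, 3, 5, 57, 18, 7, 26, 40, 64, 75, 50, 28, 71]
  57 vs smaller child 40 at index 7, swap → [98, 3, 5, 40, 18, 7, 26, 57, 64, 75, 50, 28, 71]
sift down from index 0:
  98 vs smaller child 3 at index 1, swap → [3, 98, 5, 40, 18, 7, 26, 57, 64, 75, 50, 28, 71]
  98 vs smaller child 18 at index 4, swap → [3, 18, 5, 40, 98, 7, 26, 57, 64, 75, 50, 28, 71]
  98 vs smaller child 50 at index 10, swap → [3, 18, 5, 40, 50, 7, 26, 57, 64, 75, 98, 28, 71]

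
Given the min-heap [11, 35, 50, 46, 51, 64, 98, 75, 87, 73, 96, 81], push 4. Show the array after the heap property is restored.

append 4 at index 12 → [11, 35, 50, 46, 51, 64, 98, 75, 87, 73, 96, 81, 4]
4 < parent 64 at index 5, swap → [11, 35, 50, 46, 51, 4, 98, 75, 87, 73, 96, 81, 64]
4 < parent 50 at index 2, swap → [11, 35, 4, 46, 51, 50, 98, 75, 87, 73, 96, 81, 64]
4 < parent 11 at index 0, swap → [4, 35, 11, 46, 51, 50, 98, 75, 87, 73, 96, 81, 64]

[4, 35, 11, 46, 51, 50, 98, 75, 87, 73, 96, 81, 64]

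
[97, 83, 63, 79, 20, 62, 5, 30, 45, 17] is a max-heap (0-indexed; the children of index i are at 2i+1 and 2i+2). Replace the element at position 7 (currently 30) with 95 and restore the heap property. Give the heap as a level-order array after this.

set index 7 from 30 to 95 → [97, 83, 63, 79, 20, 62, 5, 95, 45, 17]
95 > parent 79 at index 3, swap → [97, 83, 63, 95, 20, 62, 5, 79, 45, 17]
95 > parent 83 at index 1, swap → [97, 95, 63, 83, 20, 62, 5, 79, 45, 17]

[97, 95, 63, 83, 20, 62, 5, 79, 45, 17]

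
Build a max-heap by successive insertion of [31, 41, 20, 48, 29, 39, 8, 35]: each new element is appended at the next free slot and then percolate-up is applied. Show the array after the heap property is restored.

[48, 41, 39, 35, 29, 20, 8, 31]

Insert 31:
  append 31 at index 0 → [31] (no swap needed)
Insert 41:
  append 41 at index 1 → [31, 41]
  41 > parent 31 at index 0, swap → [41, 31]
Insert 20:
  append 20 at index 2 → [41, 31, 20] (no swap needed)
Insert 48:
  append 48 at index 3 → [41, 31, 20, 48]
  48 > parent 31 at index 1, swap → [41, 48, 20, 31]
  48 > parent 41 at index 0, swap → [48, 41, 20, 31]
Insert 29:
  append 29 at index 4 → [48, 41, 20, 31, 29] (no swap needed)
Insert 39:
  append 39 at index 5 → [48, 41, 20, 31, 29, 39]
  39 > parent 20 at index 2, swap → [48, 41, 39, 31, 29, 20]
Insert 8:
  append 8 at index 6 → [48, 41, 39, 31, 29, 20, 8] (no swap needed)
Insert 35:
  append 35 at index 7 → [48, 41, 39, 31, 29, 20, 8, 35]
  35 > parent 31 at index 3, swap → [48, 41, 39, 35, 29, 20, 8, 31]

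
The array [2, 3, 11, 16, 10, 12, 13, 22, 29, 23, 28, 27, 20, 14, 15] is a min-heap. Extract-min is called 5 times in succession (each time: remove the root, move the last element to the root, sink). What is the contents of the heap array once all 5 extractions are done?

[13, 14, 20, 16, 15, 28, 27, 22, 29, 23]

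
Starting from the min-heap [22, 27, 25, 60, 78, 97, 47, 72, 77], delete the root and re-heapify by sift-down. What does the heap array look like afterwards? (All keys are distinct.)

remove root 22; move last element 77 to root → [77, 27, 25, 60, 78, 97, 47, 72]
77 vs smaller child 25 at index 2, swap → [25, 27, 77, 60, 78, 97, 47, 72]
77 vs smaller child 47 at index 6, swap → [25, 27, 47, 60, 78, 97, 77, 72]

[25, 27, 47, 60, 78, 97, 77, 72]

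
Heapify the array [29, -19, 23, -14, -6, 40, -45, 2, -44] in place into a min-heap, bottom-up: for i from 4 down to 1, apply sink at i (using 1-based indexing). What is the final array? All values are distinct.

[-45, -44, 23, -19, -6, 40, 29, 2, -14]

sift down from index 4:
  -14 vs smaller child -44 at index 9, swap → [29, -19, 23, -44, -6, 40, -45, 2, -14]
sift down from index 3:
  23 vs smaller child -45 at index 7, swap → [29, -19, -45, -44, -6, 40, 23, 2, -14]
sift down from index 2:
  -19 vs smaller child -44 at index 4, swap → [29, -44, -45, -19, -6, 40, 23, 2, -14]
sift down from index 1:
  29 vs smaller child -45 at index 3, swap → [-45, -44, 29, -19, -6, 40, 23, 2, -14]
  29 vs smaller child 23 at index 7, swap → [-45, -44, 23, -19, -6, 40, 29, 2, -14]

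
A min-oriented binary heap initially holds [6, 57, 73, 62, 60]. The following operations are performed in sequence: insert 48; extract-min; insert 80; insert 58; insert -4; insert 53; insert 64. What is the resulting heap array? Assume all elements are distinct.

[-4, 48, 58, 53, 60, 80, 73, 62, 57, 64]

insert 48:
  append 48 at index 5 → [6, 57, 73, 62, 60, 48]
  48 < parent 73 at index 2, swap → [6, 57, 48, 62, 60, 73]
extract-min → returns 6:
  remove root 6; move last element 73 to root → [73, 57, 48, 62, 60]
  73 vs smaller child 48 at index 2, swap → [48, 57, 73, 62, 60]
insert 80:
  append 80 at index 5 → [48, 57, 73, 62, 60, 80] (no swap needed)
insert 58:
  append 58 at index 6 → [48, 57, 73, 62, 60, 80, 58]
  58 < parent 73 at index 2, swap → [48, 57, 58, 62, 60, 80, 73]
insert -4:
  append -4 at index 7 → [48, 57, 58, 62, 60, 80, 73, -4]
  -4 < parent 62 at index 3, swap → [48, 57, 58, -4, 60, 80, 73, 62]
  -4 < parent 57 at index 1, swap → [48, -4, 58, 57, 60, 80, 73, 62]
  -4 < parent 48 at index 0, swap → [-4, 48, 58, 57, 60, 80, 73, 62]
insert 53:
  append 53 at index 8 → [-4, 48, 58, 57, 60, 80, 73, 62, 53]
  53 < parent 57 at index 3, swap → [-4, 48, 58, 53, 60, 80, 73, 62, 57]
insert 64:
  append 64 at index 9 → [-4, 48, 58, 53, 60, 80, 73, 62, 57, 64] (no swap needed)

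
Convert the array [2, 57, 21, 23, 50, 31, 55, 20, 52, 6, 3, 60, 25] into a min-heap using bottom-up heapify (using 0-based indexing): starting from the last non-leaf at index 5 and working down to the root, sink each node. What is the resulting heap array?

[2, 3, 21, 20, 6, 25, 55, 23, 52, 57, 50, 60, 31]

sift down from index 5:
  31 vs smaller child 25 at index 12, swap → [2, 57, 21, 23, 50, 25, 55, 20, 52, 6, 3, 60, 31]
sift down from index 4:
  50 vs smaller child 3 at index 10, swap → [2, 57, 21, 23, 3, 25, 55, 20, 52, 6, 50, 60, 31]
sift down from index 3:
  23 vs smaller child 20 at index 7, swap → [2, 57, 21, 20, 3, 25, 55, 23, 52, 6, 50, 60, 31]
sift down from index 2: already satisfies heap property
sift down from index 1:
  57 vs smaller child 3 at index 4, swap → [2, 3, 21, 20, 57, 25, 55, 23, 52, 6, 50, 60, 31]
  57 vs smaller child 6 at index 9, swap → [2, 3, 21, 20, 6, 25, 55, 23, 52, 57, 50, 60, 31]
sift down from index 0: already satisfies heap property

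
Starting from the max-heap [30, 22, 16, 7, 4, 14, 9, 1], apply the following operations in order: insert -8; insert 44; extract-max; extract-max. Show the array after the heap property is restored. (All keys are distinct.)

[22, 7, 16, 1, 4, 14, 9, -8]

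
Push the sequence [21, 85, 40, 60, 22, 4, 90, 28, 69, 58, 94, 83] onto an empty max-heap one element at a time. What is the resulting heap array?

[94, 90, 85, 60, 69, 83, 40, 21, 28, 22, 58, 4]

Insert 21:
  append 21 at index 0 → [21] (no swap needed)
Insert 85:
  append 85 at index 1 → [21, 85]
  85 > parent 21 at index 0, swap → [85, 21]
Insert 40:
  append 40 at index 2 → [85, 21, 40] (no swap needed)
Insert 60:
  append 60 at index 3 → [85, 21, 40, 60]
  60 > parent 21 at index 1, swap → [85, 60, 40, 21]
Insert 22:
  append 22 at index 4 → [85, 60, 40, 21, 22] (no swap needed)
Insert 4:
  append 4 at index 5 → [85, 60, 40, 21, 22, 4] (no swap needed)
Insert 90:
  append 90 at index 6 → [85, 60, 40, 21, 22, 4, 90]
  90 > parent 40 at index 2, swap → [85, 60, 90, 21, 22, 4, 40]
  90 > parent 85 at index 0, swap → [90, 60, 85, 21, 22, 4, 40]
Insert 28:
  append 28 at index 7 → [90, 60, 85, 21, 22, 4, 40, 28]
  28 > parent 21 at index 3, swap → [90, 60, 85, 28, 22, 4, 40, 21]
Insert 69:
  append 69 at index 8 → [90, 60, 85, 28, 22, 4, 40, 21, 69]
  69 > parent 28 at index 3, swap → [90, 60, 85, 69, 22, 4, 40, 21, 28]
  69 > parent 60 at index 1, swap → [90, 69, 85, 60, 22, 4, 40, 21, 28]
Insert 58:
  append 58 at index 9 → [90, 69, 85, 60, 22, 4, 40, 21, 28, 58]
  58 > parent 22 at index 4, swap → [90, 69, 85, 60, 58, 4, 40, 21, 28, 22]
Insert 94:
  append 94 at index 10 → [90, 69, 85, 60, 58, 4, 40, 21, 28, 22, 94]
  94 > parent 58 at index 4, swap → [90, 69, 85, 60, 94, 4, 40, 21, 28, 22, 58]
  94 > parent 69 at index 1, swap → [90, 94, 85, 60, 69, 4, 40, 21, 28, 22, 58]
  94 > parent 90 at index 0, swap → [94, 90, 85, 60, 69, 4, 40, 21, 28, 22, 58]
Insert 83:
  append 83 at index 11 → [94, 90, 85, 60, 69, 4, 40, 21, 28, 22, 58, 83]
  83 > parent 4 at index 5, swap → [94, 90, 85, 60, 69, 83, 40, 21, 28, 22, 58, 4]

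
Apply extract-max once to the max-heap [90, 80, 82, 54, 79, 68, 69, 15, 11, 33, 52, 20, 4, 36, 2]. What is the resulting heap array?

[82, 80, 69, 54, 79, 68, 36, 15, 11, 33, 52, 20, 4, 2]

remove root 90; move last element 2 to root → [2, 80, 82, 54, 79, 68, 69, 15, 11, 33, 52, 20, 4, 36]
2 vs larger child 82 at index 2, swap → [82, 80, 2, 54, 79, 68, 69, 15, 11, 33, 52, 20, 4, 36]
2 vs larger child 69 at index 6, swap → [82, 80, 69, 54, 79, 68, 2, 15, 11, 33, 52, 20, 4, 36]
2 vs only child 36 at index 13, swap → [82, 80, 69, 54, 79, 68, 36, 15, 11, 33, 52, 20, 4, 2]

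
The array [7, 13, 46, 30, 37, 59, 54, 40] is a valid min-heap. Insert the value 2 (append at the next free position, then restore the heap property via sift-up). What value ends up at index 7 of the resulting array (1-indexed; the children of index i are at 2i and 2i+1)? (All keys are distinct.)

54

append 2 at index 9 → [7, 13, 46, 30, 37, 59, 54, 40, 2]
2 < parent 30 at index 4, swap → [7, 13, 46, 2, 37, 59, 54, 40, 30]
2 < parent 13 at index 2, swap → [7, 2, 46, 13, 37, 59, 54, 40, 30]
2 < parent 7 at index 1, swap → [2, 7, 46, 13, 37, 59, 54, 40, 30]
resulting array: [2, 7, 46, 13, 37, 59, 54, 40, 30]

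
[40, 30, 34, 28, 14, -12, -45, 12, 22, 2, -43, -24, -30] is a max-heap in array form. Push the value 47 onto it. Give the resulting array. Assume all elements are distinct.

append 47 at index 13 → [40, 30, 34, 28, 14, -12, -45, 12, 22, 2, -43, -24, -30, 47]
47 > parent -45 at index 6, swap → [40, 30, 34, 28, 14, -12, 47, 12, 22, 2, -43, -24, -30, -45]
47 > parent 34 at index 2, swap → [40, 30, 47, 28, 14, -12, 34, 12, 22, 2, -43, -24, -30, -45]
47 > parent 40 at index 0, swap → [47, 30, 40, 28, 14, -12, 34, 12, 22, 2, -43, -24, -30, -45]

[47, 30, 40, 28, 14, -12, 34, 12, 22, 2, -43, -24, -30, -45]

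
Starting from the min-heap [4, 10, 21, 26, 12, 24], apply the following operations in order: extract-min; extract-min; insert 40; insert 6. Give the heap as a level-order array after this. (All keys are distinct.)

[6, 24, 12, 26, 40, 21]

extract-min → returns 4:
  remove root 4; move last element 24 to root → [24, 10, 21, 26, 12]
  24 vs smaller child 10 at index 1, swap → [10, 24, 21, 26, 12]
  24 vs smaller child 12 at index 4, swap → [10, 12, 21, 26, 24]
extract-min → returns 10:
  remove root 10; move last element 24 to root → [24, 12, 21, 26]
  24 vs smaller child 12 at index 1, swap → [12, 24, 21, 26]
insert 40:
  append 40 at index 4 → [12, 24, 21, 26, 40] (no swap needed)
insert 6:
  append 6 at index 5 → [12, 24, 21, 26, 40, 6]
  6 < parent 21 at index 2, swap → [12, 24, 6, 26, 40, 21]
  6 < parent 12 at index 0, swap → [6, 24, 12, 26, 40, 21]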